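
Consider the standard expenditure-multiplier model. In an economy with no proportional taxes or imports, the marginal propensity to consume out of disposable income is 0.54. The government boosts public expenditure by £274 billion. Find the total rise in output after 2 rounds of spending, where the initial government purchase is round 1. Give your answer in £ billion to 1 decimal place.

Round 1 adds ΔG = £274 billion; each later round is MPC = 0.54 times the previous.
After 2 rounds: 274 + 147.96 = ΔG·(1 − c^2)/(1 − c) = 274 × (1 − 0.2916)/0.46 ≈ £422 billion.

£422.0 billion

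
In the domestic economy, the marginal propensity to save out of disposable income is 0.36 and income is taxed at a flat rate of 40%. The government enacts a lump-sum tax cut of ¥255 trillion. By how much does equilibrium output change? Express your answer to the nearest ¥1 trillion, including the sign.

MPC = 1 − MPS = 1 − 0.36 = 0.64.
A lump-sum tax change of −¥255 trillion shifts disposable income by +¥255 trillion; first-round consumption changes by −c × ΔT = −0.64 × (−¥255 trillion) = +¥163.2 trillion.
Expenditure multiplier = 1/(1 − c(1−t)) = 1/(1 − 0.64×0.6) = 1/0.616 ≈ 1.623.
The tax multiplier is −c × k ≈ −1.039, so ΔY = k × (−c·ΔT) = (+¥163.2 trillion) / 0.616 ≈ +¥265 trillion.

+¥265 trillion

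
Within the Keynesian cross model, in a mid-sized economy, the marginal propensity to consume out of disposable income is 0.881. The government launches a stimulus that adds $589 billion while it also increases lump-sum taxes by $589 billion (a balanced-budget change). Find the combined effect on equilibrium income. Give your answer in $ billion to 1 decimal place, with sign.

Expenditure multiplier = 1/(1 − MPC) = 1/(1 − 0.881) = 1/0.119 ≈ 8.403.
ΔG contributes k·ΔG = (+$589 billion) / 0.119 ≈ +$4,949.6 billion.
ΔT of +$589 billion changes first-round spending by −c·ΔT = −$518.909 billion, contributing k·(−c·ΔT) = (−$518.909 billion) / 0.119 ≈ −$4,360.6 billion.
With ΔG = ΔT and no other leakages, the balanced-budget multiplier is 1, so ΔY = ΔG = +$589 billion.

+$589.0 billion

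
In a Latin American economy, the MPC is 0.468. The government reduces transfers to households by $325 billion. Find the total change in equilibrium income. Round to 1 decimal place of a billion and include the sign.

The transfer change shifts disposable income by −$325 billion, so first-round consumption changes by c·ΔTR = 0.468 × (−$325 billion) = −$152.1 billion.
Expenditure multiplier = 1/(1 − MPC) = 1/(1 − 0.468) = 1/0.532 ≈ 1.88.
The transfer multiplier is c × k ≈ 0.88, so ΔY = k × (c·ΔTR) = (−$152.1 billion) / 0.532 ≈ −$285.9 billion.

−$285.9 billion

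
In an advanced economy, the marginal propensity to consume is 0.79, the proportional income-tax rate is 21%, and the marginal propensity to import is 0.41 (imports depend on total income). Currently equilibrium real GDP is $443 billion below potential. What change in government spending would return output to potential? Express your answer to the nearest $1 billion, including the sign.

Spending multiplier = 1/(1 − c(1−t) + m) = 1/(1 − 0.79×0.79 + 0.41) = 1/0.7859 ≈ 1.272.
Need ΔY = +$443 billion, so ΔG = ΔY/k = (+$443 billion) × 0.7859 ≈ +$348 billion.
The government should increase government spending by $348 billion.

+$348 billion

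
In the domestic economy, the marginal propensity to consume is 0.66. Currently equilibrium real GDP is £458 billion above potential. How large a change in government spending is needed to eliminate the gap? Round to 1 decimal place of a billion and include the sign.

Spending multiplier = 1/(1 − MPC) = 1/(1 − 0.66) = 1/0.34 ≈ 2.941.
Need ΔY = −£458 billion, so ΔG = ΔY/k = (−£458 billion) × 0.34 ≈ −£155.7 billion.
The government should cut government spending by £155.7 billion.

−£155.7 billion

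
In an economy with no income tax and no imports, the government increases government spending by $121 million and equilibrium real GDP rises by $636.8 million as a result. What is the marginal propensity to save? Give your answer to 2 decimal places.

Implied spending multiplier k = ΔY/ΔG = 636.8/121 ≈ 5.2628.
Since k = 1/(1 − MPC), MPC = 1 − 1/k = 1 − ΔG/ΔY = 1 − 121/636.8 ≈ 0.81.
MPS = 1 − MPC = 0.19.

0.19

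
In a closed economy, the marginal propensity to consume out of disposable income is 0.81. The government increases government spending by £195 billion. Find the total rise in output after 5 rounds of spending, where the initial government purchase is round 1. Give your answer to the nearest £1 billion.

£668 billion

Round 1 adds ΔG = £195 billion; each later round is MPC = 0.81 times the previous.
After 5 rounds: 195 + 157.95 + 127.9395 + 103.630995 + 83.94110595 = ΔG·(1 − c^5)/(1 − c) = 195 × (1 − 0.3486784401)/0.19 ≈ £668 billion.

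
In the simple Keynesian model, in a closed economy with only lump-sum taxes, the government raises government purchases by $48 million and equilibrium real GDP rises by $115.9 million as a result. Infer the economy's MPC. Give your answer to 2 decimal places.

0.59

Implied spending multiplier k = ΔY/ΔG = 115.9/48 ≈ 2.4146.
Since k = 1/(1 − MPC), MPC = 1 − 1/k = 1 − ΔG/ΔY = 1 − 48/115.9 ≈ 0.59.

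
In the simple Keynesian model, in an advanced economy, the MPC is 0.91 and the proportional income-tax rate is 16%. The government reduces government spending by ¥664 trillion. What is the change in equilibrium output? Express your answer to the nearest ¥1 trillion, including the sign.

−¥2,818 trillion

Spending multiplier = 1/(1 − c(1−t)) = 1/(1 − 0.91×0.84) = 1/0.2356 ≈ 4.244.
ΔY = k × ΔG = (−¥664 trillion) / 0.2356 ≈ −¥2,818 trillion.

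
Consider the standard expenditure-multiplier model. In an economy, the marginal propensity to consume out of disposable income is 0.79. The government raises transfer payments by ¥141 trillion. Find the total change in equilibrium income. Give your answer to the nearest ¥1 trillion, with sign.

The transfer change shifts disposable income by +¥141 trillion, so first-round consumption changes by c·ΔTR = 0.79 × (+¥141 trillion) = +¥111.39 trillion.
Expenditure multiplier = 1/(1 − MPC) = 1/(1 − 0.79) = 1/0.21 ≈ 4.762.
The transfer multiplier is c × k ≈ 3.762, so ΔY = k × (c·ΔTR) = (+¥111.39 trillion) / 0.21 ≈ +¥530 trillion.

+¥530 trillion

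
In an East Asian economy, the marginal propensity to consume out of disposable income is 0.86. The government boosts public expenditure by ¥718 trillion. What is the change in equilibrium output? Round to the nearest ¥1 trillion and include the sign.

Government-spending multiplier = 1/(1 − MPC) = 1/(1 − 0.86) = 1/0.14 ≈ 7.143.
ΔY = k × ΔG = (+¥718 trillion) / 0.14 ≈ +¥5,129 trillion.

+¥5,129 trillion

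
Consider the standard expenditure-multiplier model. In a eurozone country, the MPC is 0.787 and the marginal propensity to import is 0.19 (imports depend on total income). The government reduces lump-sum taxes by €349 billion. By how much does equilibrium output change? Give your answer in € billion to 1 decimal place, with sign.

A lump-sum tax change of −€349 billion shifts disposable income by +€349 billion; first-round consumption changes by −c × ΔT = −0.787 × (−€349 billion) = +€274.663 billion.
Expenditure multiplier = 1/(1 − c + m) = 1/(1 − 0.787 + 0.19) = 1/0.403 ≈ 2.481.
The tax multiplier is −c × k ≈ −1.953, so ΔY = k × (−c·ΔT) = (+€274.663 billion) / 0.403 ≈ +€681.5 billion.

+€681.5 billion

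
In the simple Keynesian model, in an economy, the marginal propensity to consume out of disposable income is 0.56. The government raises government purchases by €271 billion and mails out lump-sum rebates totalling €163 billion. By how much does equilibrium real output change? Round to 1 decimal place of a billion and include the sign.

+€823.4 billion

Expenditure multiplier = 1/(1 − MPC) = 1/(1 − 0.56) = 1/0.44 ≈ 2.273.
ΔG contributes k·ΔG = (+€271 billion) / 0.44 ≈ +€615.9 billion.
ΔT of −€163 billion changes first-round spending by −c·ΔT = +€91.28 billion, contributing k·(−c·ΔT) = (+€91.28 billion) / 0.44 ≈ +€207.5 billion.
Net ΔY = k(ΔG − c·ΔT) = (+€362.28 billion) / 0.44 ≈ +€823.4 billion.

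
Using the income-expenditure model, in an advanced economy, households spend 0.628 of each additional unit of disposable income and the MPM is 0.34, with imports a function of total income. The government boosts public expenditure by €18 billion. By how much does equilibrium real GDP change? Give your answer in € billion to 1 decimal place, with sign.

Spending multiplier = 1/(1 − c + m) = 1/(1 − 0.628 + 0.34) = 1/0.712 ≈ 1.404.
ΔY = k × ΔG = (+€18 billion) / 0.712 ≈ +€25.3 billion.

+€25.3 billion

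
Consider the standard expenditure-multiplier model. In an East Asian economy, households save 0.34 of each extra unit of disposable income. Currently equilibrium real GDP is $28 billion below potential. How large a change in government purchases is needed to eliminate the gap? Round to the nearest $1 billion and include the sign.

+$10 billion

MPC = 1 − MPS = 1 − 0.34 = 0.66.
Spending multiplier = 1/(1 − MPC) = 1/(1 − 0.66) = 1/0.34 ≈ 2.941.
Need ΔY = +$28 billion, so ΔG = ΔY/k = (+$28 billion) × 0.34 ≈ +$10 billion.
The government should increase government purchases by $10 billion.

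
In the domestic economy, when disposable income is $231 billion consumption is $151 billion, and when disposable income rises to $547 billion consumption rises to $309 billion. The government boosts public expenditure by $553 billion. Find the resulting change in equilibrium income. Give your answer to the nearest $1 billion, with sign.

+$1,106 billion

MPC = ΔC/ΔYd = (309 − 151)/(547 − 231) = 158/316 = 0.5.
Government-spending multiplier = 1/(1 − MPC) = 1/(1 − 0.5) = 1/0.5 = 2.
ΔY = k × ΔG = (+$553 billion) / 0.5 = +$1,106 billion.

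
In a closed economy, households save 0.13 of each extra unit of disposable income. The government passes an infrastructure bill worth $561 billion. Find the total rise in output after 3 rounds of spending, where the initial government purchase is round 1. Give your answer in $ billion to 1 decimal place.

$1,473.7 billion

MPC = 1 − MPS = 1 − 0.13 = 0.87.
Round 1 adds ΔG = $561 billion; each later round is MPC = 0.87 times the previous.
After 3 rounds: 561 + 488.07 + 424.6209 = ΔG·(1 − c^3)/(1 − c) = 561 × (1 − 0.658503)/0.13 ≈ $1,473.7 billion.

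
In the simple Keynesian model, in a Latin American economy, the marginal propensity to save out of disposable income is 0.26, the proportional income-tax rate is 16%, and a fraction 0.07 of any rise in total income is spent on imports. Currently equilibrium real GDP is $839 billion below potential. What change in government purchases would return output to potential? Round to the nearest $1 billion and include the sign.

MPC = 1 − MPS = 1 − 0.26 = 0.74.
Spending multiplier = 1/(1 − c(1−t) + m) = 1/(1 − 0.74×0.84 + 0.07) = 1/0.4484 ≈ 2.23.
Need ΔY = +$839 billion, so ΔG = ΔY/k = (+$839 billion) × 0.4484 ≈ +$376 billion.
The government should increase government purchases by $376 billion.

+$376 billion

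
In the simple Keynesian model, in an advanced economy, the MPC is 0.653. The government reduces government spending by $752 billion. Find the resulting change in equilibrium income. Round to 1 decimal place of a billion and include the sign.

Government-spending multiplier = 1/(1 − MPC) = 1/(1 − 0.653) = 1/0.347 ≈ 2.882.
ΔY = k × ΔG = (−$752 billion) / 0.347 ≈ −$2,167.1 billion.

−$2,167.1 billion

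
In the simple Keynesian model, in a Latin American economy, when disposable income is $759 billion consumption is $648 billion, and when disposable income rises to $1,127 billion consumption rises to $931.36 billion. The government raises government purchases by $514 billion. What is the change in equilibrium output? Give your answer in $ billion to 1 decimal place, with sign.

+$2,234.8 billion

MPC = ΔC/ΔYd = (931.36 − 648)/(1,127 − 759) = 283.36/368 = 0.77.
Government-spending multiplier = 1/(1 − MPC) = 1/(1 − 0.77) = 1/0.23 ≈ 4.348.
ΔY = k × ΔG = (+$514 billion) / 0.23 ≈ +$2,234.8 billion.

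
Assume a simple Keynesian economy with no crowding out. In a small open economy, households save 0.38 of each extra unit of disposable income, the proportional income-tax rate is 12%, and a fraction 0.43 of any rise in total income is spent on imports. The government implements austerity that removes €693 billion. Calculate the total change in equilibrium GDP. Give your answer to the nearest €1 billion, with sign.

MPC = 1 − MPS = 1 − 0.38 = 0.62.
Expenditure multiplier = 1/(1 − c(1−t) + m) = 1/(1 − 0.62×0.88 + 0.43) = 1/0.8844 ≈ 1.131.
ΔY = k × ΔG = (−€693 billion) / 0.8844 ≈ −€784 billion.

−€784 billion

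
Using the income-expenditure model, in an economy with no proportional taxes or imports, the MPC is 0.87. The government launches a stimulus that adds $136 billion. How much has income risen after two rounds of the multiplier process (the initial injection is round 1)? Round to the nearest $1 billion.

Round 1 adds ΔG = $136 billion; each later round is MPC = 0.87 times the previous.
After 2 rounds: 136 + 118.32 = ΔG·(1 − c^2)/(1 − c) = 136 × (1 − 0.7569)/0.13 ≈ $254 billion.

$254 billion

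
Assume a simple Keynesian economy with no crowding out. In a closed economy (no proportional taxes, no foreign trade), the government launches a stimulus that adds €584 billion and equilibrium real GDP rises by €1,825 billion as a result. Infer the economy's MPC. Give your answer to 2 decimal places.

Implied spending multiplier k = ΔY/ΔG = 1,825/584 = 3.125.
Since k = 1/(1 − MPC), MPC = 1 − 1/k = 1 − ΔG/ΔY = 1 − 584/1,825 = 0.68.

0.68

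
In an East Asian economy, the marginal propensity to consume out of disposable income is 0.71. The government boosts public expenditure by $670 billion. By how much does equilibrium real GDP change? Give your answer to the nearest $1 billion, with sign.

Spending multiplier = 1/(1 − MPC) = 1/(1 − 0.71) = 1/0.29 ≈ 3.448.
ΔY = k × ΔG = (+$670 billion) / 0.29 ≈ +$2,310 billion.

+$2,310 billion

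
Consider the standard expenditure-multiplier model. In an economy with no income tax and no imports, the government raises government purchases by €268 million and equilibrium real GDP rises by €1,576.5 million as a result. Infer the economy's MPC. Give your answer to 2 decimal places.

Implied spending multiplier k = ΔY/ΔG = 1,576.5/268 ≈ 5.8825.
Since k = 1/(1 − MPC), MPC = 1 − 1/k = 1 − ΔG/ΔY = 1 − 268/1,576.5 ≈ 0.83.

0.83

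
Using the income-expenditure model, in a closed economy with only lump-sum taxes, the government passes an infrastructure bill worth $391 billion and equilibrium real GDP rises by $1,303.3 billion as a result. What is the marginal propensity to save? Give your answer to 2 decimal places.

0.30

Implied spending multiplier k = ΔY/ΔG = 1,303.3/391 ≈ 3.3332.
Since k = 1/(1 − MPC), MPC = 1 − 1/k = 1 − ΔG/ΔY = 1 − 391/1,303.3 ≈ 0.70.
MPS = 1 − MPC = 0.30.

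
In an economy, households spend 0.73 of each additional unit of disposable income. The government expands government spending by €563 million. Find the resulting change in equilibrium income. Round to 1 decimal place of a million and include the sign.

Government-spending multiplier = 1/(1 − MPC) = 1/(1 − 0.73) = 1/0.27 ≈ 3.704.
ΔY = k × ΔG = (+€563 million) / 0.27 ≈ +€2,085.2 million.

+€2,085.2 million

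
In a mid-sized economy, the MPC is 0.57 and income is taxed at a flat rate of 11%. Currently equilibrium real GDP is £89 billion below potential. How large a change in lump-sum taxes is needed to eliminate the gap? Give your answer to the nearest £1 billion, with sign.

−£77 billion

Spending multiplier = 1/(1 − c(1−t)) = 1/(1 − 0.57×0.89) = 1/0.4927 ≈ 2.03.
Tax multiplier = −c·k = −0.57/0.4927 ≈ −1.157. Need ΔY = +£89 billion, so ΔT = ΔY/(−c·k) = −(+£89 billion) × 0.4927 / 0.57 ≈ −£77 billion.
The government should cut lump-sum taxes by £77 billion.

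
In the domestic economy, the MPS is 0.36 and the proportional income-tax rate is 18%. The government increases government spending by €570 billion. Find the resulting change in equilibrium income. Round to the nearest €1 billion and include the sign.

+€1,199 billion

MPC = 1 − MPS = 1 − 0.36 = 0.64.
Government-spending multiplier = 1/(1 − c(1−t)) = 1/(1 − 0.64×0.82) = 1/0.4752 ≈ 2.104.
ΔY = k × ΔG = (+€570 billion) / 0.4752 ≈ +€1,199 billion.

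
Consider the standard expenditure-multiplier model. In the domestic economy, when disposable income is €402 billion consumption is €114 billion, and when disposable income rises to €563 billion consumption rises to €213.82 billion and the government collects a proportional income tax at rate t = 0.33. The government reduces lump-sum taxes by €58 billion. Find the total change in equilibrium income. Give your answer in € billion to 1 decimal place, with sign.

MPC = ΔC/ΔYd = (213.82 − 114)/(563 − 402) = 99.82/161 = 0.62.
A lump-sum tax change of −€58 billion shifts disposable income by +€58 billion; first-round consumption changes by −c × ΔT = −0.62 × (−€58 billion) = +€35.96 billion.
Expenditure multiplier = 1/(1 − c(1−t)) = 1/(1 − 0.62×0.67) = 1/0.5846 ≈ 1.711.
The tax multiplier is −c × k ≈ −1.061, so ΔY = k × (−c·ΔT) = (+€35.96 billion) / 0.5846 ≈ +€61.5 billion.

+€61.5 billion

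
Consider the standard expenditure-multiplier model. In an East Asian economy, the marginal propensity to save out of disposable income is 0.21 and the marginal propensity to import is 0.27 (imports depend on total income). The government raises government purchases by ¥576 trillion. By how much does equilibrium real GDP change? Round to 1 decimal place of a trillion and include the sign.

MPC = 1 − MPS = 1 − 0.21 = 0.79.
Spending multiplier = 1/(1 − c + m) = 1/(1 − 0.79 + 0.27) = 1/0.48 ≈ 2.083.
ΔY = k × ΔG = (+¥576 trillion) / 0.48 = +¥1,200 trillion.

+¥1,200.0 trillion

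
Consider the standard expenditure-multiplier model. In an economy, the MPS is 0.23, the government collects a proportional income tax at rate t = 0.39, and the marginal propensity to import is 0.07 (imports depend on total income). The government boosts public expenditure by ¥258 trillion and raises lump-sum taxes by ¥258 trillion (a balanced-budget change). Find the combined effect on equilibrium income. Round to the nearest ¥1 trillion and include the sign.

+¥99 trillion

MPC = 1 − MPS = 1 − 0.23 = 0.77.
Expenditure multiplier = 1/(1 − c(1−t) + m) = 1/(1 − 0.77×0.61 + 0.07) = 1/0.6003 ≈ 1.666.
ΔG contributes k·ΔG = (+¥258 trillion) / 0.6003 ≈ +¥429.8 trillion.
ΔT of +¥258 trillion changes first-round spending by −c·ΔT = −¥198.66 trillion, contributing k·(−c·ΔT) = (−¥198.66 trillion) / 0.6003 ≈ −¥330.9 trillion.
Net ΔY = k(ΔG − c·ΔT) = (+¥59.34 trillion) / 0.6003 ≈ +¥99 trillion.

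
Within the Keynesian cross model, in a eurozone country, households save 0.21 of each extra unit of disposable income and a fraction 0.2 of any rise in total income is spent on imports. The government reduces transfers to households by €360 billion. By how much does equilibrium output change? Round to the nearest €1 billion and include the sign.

MPC = 1 − MPS = 1 − 0.21 = 0.79.
The transfer change shifts disposable income by −€360 billion, so first-round consumption changes by c·ΔTR = 0.79 × (−€360 billion) = −€284.4 billion.
Expenditure multiplier = 1/(1 − c + m) = 1/(1 − 0.79 + 0.2) = 1/0.41 ≈ 2.439.
The transfer multiplier is c × k ≈ 1.927, so ΔY = k × (c·ΔTR) = (−€284.4 billion) / 0.41 ≈ −€694 billion.

−€694 billion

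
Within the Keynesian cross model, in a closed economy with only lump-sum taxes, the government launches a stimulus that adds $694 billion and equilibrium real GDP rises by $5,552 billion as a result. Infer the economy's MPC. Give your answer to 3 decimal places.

Implied spending multiplier k = ΔY/ΔG = 5,552/694 = 8.
Since k = 1/(1 − MPC), MPC = 1 − 1/k = 1 − ΔG/ΔY = 1 − 694/5,552 = 0.875.

0.875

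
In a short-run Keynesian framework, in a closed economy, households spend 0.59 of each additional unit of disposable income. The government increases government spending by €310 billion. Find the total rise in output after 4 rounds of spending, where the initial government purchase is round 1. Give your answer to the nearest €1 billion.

€664 billion

Round 1 adds ΔG = €310 billion; each later round is MPC = 0.59 times the previous.
After 4 rounds: 310 + 182.9 + 107.911 + 63.66749 = ΔG·(1 − c^4)/(1 − c) = 310 × (1 − 0.12117361)/0.41 ≈ €664 billion.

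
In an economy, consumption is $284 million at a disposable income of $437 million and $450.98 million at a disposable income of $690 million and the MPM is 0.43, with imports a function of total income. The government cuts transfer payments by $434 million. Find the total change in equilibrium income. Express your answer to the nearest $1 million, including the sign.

−$372 million

MPC = ΔC/ΔYd = (450.98 − 284)/(690 − 437) = 166.98/253 = 0.66.
The transfer change shifts disposable income by −$434 million, so first-round consumption changes by c·ΔTR = 0.66 × (−$434 million) = −$286.44 million.
Expenditure multiplier = 1/(1 − c + m) = 1/(1 − 0.66 + 0.43) = 1/0.77 ≈ 1.299.
The transfer multiplier is c × k ≈ 0.857, so ΔY = k × (c·ΔTR) = (−$286.44 million) / 0.77 = −$372 million.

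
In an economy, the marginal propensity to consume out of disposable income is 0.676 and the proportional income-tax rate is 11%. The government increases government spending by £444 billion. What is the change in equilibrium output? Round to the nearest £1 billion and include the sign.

+£1,115 billion

Spending multiplier = 1/(1 − c(1−t)) = 1/(1 − 0.676×0.89) = 1/0.39836 ≈ 2.51.
ΔY = k × ΔG = (+£444 billion) / 0.39836 ≈ +£1,115 billion.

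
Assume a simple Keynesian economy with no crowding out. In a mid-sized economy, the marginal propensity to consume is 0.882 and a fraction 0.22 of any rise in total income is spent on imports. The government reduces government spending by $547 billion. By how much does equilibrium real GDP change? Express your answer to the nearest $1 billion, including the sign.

−$1,618 billion

Spending multiplier = 1/(1 − c + m) = 1/(1 − 0.882 + 0.22) = 1/0.338 ≈ 2.959.
ΔY = k × ΔG = (−$547 billion) / 0.338 ≈ −$1,618 billion.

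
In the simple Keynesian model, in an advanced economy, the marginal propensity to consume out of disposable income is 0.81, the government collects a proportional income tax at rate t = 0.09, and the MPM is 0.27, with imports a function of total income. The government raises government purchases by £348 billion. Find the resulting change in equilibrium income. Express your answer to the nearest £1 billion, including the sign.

+£653 billion

Government-spending multiplier = 1/(1 − c(1−t) + m) = 1/(1 − 0.81×0.91 + 0.27) = 1/0.5329 ≈ 1.877.
ΔY = k × ΔG = (+£348 billion) / 0.5329 ≈ +£653 billion.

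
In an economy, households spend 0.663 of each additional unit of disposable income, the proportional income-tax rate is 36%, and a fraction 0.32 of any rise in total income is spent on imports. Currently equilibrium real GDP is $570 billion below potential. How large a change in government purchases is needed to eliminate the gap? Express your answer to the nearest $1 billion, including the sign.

Spending multiplier = 1/(1 − c(1−t) + m) = 1/(1 − 0.663×0.64 + 0.32) = 1/0.89568 ≈ 1.116.
Need ΔY = +$570 billion, so ΔG = ΔY/k = (+$570 billion) × 0.89568 ≈ +$511 billion.
The government should increase government purchases by $511 billion.

+$511 billion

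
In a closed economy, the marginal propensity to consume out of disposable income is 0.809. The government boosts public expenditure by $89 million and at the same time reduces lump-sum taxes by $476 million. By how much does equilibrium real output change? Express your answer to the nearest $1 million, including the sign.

+$2,482 million

Expenditure multiplier = 1/(1 − MPC) = 1/(1 − 0.809) = 1/0.191 ≈ 5.236.
ΔG contributes k·ΔG = (+$89 million) / 0.191 ≈ +$466 million.
ΔT of −$476 million changes first-round spending by −c·ΔT = +$385.084 million, contributing k·(−c·ΔT) = (+$385.084 million) / 0.191 ≈ +$2,016.1 million.
Net ΔY = k(ΔG − c·ΔT) = (+$474.084 million) / 0.191 ≈ +$2,482 million.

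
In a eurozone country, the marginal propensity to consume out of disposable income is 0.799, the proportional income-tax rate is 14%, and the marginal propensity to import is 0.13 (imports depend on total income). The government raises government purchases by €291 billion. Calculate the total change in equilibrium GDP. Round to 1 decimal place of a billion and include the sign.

+€657.1 billion

Government-spending multiplier = 1/(1 − c(1−t) + m) = 1/(1 − 0.799×0.86 + 0.13) = 1/0.44286 ≈ 2.258.
ΔY = k × ΔG = (+€291 billion) / 0.44286 ≈ +€657.1 billion.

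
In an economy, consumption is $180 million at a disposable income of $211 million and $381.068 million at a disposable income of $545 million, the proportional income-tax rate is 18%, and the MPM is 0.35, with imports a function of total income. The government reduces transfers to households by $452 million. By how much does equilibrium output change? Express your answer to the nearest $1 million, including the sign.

−$318 million

MPC = ΔC/ΔYd = (381.068 − 180)/(545 − 211) = 201.068/334 = 0.602.
The transfer change shifts disposable income by −$452 million, so first-round consumption changes by c·ΔTR = 0.602 × (−$452 million) = −$272.104 million.
Expenditure multiplier = 1/(1 − c(1−t) + m) = 1/(1 − 0.602×0.82 + 0.35) = 1/0.85636 ≈ 1.168.
The transfer multiplier is c × k ≈ 0.703, so ΔY = k × (c·ΔTR) = (−$272.104 million) / 0.85636 ≈ −$318 million.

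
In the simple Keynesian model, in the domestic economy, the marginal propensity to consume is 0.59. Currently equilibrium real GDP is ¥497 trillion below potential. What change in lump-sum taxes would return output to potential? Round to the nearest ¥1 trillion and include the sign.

Spending multiplier = 1/(1 − MPC) = 1/(1 − 0.59) = 1/0.41 ≈ 2.439.
Tax multiplier = −c·k = −0.59/0.41 ≈ −1.439. Need ΔY = +¥497 trillion, so ΔT = ΔY/(−c·k) = −(+¥497 trillion) × 0.41 / 0.59 ≈ −¥345 trillion.
The government should cut lump-sum taxes by ¥345 trillion.

−¥345 trillion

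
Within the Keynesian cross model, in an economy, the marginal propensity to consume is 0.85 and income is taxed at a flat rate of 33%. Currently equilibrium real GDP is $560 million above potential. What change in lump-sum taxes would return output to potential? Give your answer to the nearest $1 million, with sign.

Spending multiplier = 1/(1 − c(1−t)) = 1/(1 − 0.85×0.67) = 1/0.4305 ≈ 2.323.
Tax multiplier = −c·k = −0.85/0.4305 ≈ −1.974. Need ΔY = −$560 million, so ΔT = ΔY/(−c·k) = −(−$560 million) × 0.4305 / 0.85 ≈ +$284 million.
The government should raise lump-sum taxes by $284 million.

+$284 million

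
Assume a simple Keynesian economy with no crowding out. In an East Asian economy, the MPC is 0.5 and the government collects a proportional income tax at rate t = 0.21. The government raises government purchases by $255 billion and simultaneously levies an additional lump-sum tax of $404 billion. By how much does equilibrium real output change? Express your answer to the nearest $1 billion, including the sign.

+$88 billion

Expenditure multiplier = 1/(1 − c(1−t)) = 1/(1 − 0.5×0.79) = 1/0.605 ≈ 1.653.
ΔG contributes k·ΔG = (+$255 billion) / 0.605 ≈ +$421.5 billion.
ΔT of +$404 billion changes first-round spending by −c·ΔT = −$202 billion, contributing k·(−c·ΔT) = (−$202 billion) / 0.605 ≈ −$333.9 billion.
Net ΔY = k(ΔG − c·ΔT) = (+$53 billion) / 0.605 ≈ +$88 billion.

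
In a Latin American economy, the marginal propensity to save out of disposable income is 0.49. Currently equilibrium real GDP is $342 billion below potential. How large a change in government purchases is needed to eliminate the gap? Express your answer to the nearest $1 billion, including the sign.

+$168 billion

MPC = 1 − MPS = 1 − 0.49 = 0.51.
Spending multiplier = 1/(1 − MPC) = 1/(1 − 0.51) = 1/0.49 ≈ 2.041.
Need ΔY = +$342 billion, so ΔG = ΔY/k = (+$342 billion) × 0.49 ≈ +$168 billion.
The government should increase government purchases by $168 billion.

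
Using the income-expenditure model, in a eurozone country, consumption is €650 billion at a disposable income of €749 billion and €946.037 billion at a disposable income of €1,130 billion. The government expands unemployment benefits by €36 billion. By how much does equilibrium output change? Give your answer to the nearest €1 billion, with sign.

+€125 billion

MPC = ΔC/ΔYd = (946.037 − 650)/(1,130 − 749) = 296.037/381 = 0.777.
The transfer change shifts disposable income by +€36 billion, so first-round consumption changes by c·ΔTR = 0.777 × (+€36 billion) = +€27.972 billion.
Expenditure multiplier = 1/(1 − MPC) = 1/(1 − 0.777) = 1/0.223 ≈ 4.484.
The transfer multiplier is c × k ≈ 3.484, so ΔY = k × (c·ΔTR) = (+€27.972 billion) / 0.223 ≈ +€125 billion.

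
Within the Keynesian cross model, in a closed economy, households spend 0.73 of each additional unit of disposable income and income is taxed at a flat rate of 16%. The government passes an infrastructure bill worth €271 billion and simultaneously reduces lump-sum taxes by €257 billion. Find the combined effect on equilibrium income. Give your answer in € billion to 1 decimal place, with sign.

Expenditure multiplier = 1/(1 − c(1−t)) = 1/(1 − 0.73×0.84) = 1/0.3868 ≈ 2.585.
ΔG contributes k·ΔG = (+€271 billion) / 0.3868 ≈ +€700.6 billion.
ΔT of −€257 billion changes first-round spending by −c·ΔT = +€187.61 billion, contributing k·(−c·ΔT) = (+€187.61 billion) / 0.3868 ≈ +€485 billion.
Net ΔY = k(ΔG − c·ΔT) = (+€458.61 billion) / 0.3868 ≈ +€1,185.7 billion.

+€1,185.7 billion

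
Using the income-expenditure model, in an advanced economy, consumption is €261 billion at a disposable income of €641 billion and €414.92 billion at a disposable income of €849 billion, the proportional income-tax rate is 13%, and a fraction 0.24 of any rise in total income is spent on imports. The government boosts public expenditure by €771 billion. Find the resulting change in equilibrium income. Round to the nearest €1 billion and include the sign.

MPC = ΔC/ΔYd = (414.92 − 261)/(849 − 641) = 153.92/208 = 0.74.
Government-spending multiplier = 1/(1 − c(1−t) + m) = 1/(1 − 0.74×0.87 + 0.24) = 1/0.5962 ≈ 1.677.
ΔY = k × ΔG = (+€771 billion) / 0.5962 ≈ +€1,293 billion.

+€1,293 billion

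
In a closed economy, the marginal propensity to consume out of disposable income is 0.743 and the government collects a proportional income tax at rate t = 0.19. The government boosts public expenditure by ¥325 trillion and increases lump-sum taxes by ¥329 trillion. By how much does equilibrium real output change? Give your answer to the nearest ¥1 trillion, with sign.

+¥202 trillion

Expenditure multiplier = 1/(1 − c(1−t)) = 1/(1 − 0.743×0.81) = 1/0.39817 ≈ 2.511.
ΔG contributes k·ΔG = (+¥325 trillion) / 0.39817 ≈ +¥816.2 trillion.
ΔT of +¥329 trillion changes first-round spending by −c·ΔT = −¥244.447 trillion, contributing k·(−c·ΔT) = (−¥244.447 trillion) / 0.39817 ≈ −¥613.9 trillion.
Net ΔY = k(ΔG − c·ΔT) = (+¥80.553 trillion) / 0.39817 ≈ +¥202 trillion.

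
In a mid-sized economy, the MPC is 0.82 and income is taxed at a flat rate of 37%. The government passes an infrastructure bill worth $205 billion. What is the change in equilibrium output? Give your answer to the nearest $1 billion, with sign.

+$424 billion

Government-spending multiplier = 1/(1 − c(1−t)) = 1/(1 − 0.82×0.63) = 1/0.4834 ≈ 2.069.
ΔY = k × ΔG = (+$205 billion) / 0.4834 ≈ +$424 billion.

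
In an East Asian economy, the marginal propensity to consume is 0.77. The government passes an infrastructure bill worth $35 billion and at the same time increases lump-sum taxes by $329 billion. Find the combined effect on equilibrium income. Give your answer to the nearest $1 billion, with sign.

−$949 billion

Expenditure multiplier = 1/(1 − MPC) = 1/(1 − 0.77) = 1/0.23 ≈ 4.348.
ΔG contributes k·ΔG = (+$35 billion) / 0.23 ≈ +$152.2 billion.
ΔT of +$329 billion changes first-round spending by −c·ΔT = −$253.33 billion, contributing k·(−c·ΔT) = (−$253.33 billion) / 0.23 ≈ −$1,101.4 billion.
Net ΔY = k(ΔG − c·ΔT) = (−$218.33 billion) / 0.23 ≈ −$949 billion.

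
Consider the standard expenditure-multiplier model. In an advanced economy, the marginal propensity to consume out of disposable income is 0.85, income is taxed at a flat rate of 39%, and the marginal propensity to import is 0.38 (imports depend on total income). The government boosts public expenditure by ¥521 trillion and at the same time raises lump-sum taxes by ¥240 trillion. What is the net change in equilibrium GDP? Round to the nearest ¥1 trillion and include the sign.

+¥368 trillion

Expenditure multiplier = 1/(1 − c(1−t) + m) = 1/(1 − 0.85×0.61 + 0.38) = 1/0.8615 ≈ 1.161.
ΔG contributes k·ΔG = (+¥521 trillion) / 0.8615 ≈ +¥604.8 trillion.
ΔT of +¥240 trillion changes first-round spending by −c·ΔT = −¥204 trillion, contributing k·(−c·ΔT) = (−¥204 trillion) / 0.8615 ≈ −¥236.8 trillion.
Net ΔY = k(ΔG − c·ΔT) = (+¥317 trillion) / 0.8615 ≈ +¥368 trillion.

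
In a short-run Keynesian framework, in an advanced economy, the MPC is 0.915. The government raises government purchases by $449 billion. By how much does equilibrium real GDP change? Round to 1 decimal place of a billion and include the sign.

Spending multiplier = 1/(1 − MPC) = 1/(1 − 0.915) = 1/0.085 ≈ 11.765.
ΔY = k × ΔG = (+$449 billion) / 0.085 ≈ +$5,282.4 billion.

+$5,282.4 billion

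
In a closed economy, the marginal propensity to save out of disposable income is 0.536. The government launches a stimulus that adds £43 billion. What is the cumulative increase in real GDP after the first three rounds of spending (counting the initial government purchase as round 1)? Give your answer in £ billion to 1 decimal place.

MPC = 1 − MPS = 1 − 0.536 = 0.464.
Round 1 adds ΔG = £43 billion; each later round is MPC = 0.464 times the previous.
After 3 rounds: 43 + 19.952 + 9.257728 = ΔG·(1 − c^3)/(1 − c) = 43 × (1 − 0.099897344)/0.536 ≈ £72.2 billion.

£72.2 billion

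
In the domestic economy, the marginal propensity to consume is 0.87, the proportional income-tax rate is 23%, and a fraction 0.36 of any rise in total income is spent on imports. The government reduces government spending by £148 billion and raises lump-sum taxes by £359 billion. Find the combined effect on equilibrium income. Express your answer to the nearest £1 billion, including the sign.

−£667 billion

Expenditure multiplier = 1/(1 − c(1−t) + m) = 1/(1 − 0.87×0.77 + 0.36) = 1/0.6901 ≈ 1.449.
ΔG contributes k·ΔG = (−£148 billion) / 0.6901 ≈ −£214.5 billion.
ΔT of +£359 billion changes first-round spending by −c·ΔT = −£312.33 billion, contributing k·(−c·ΔT) = (−£312.33 billion) / 0.6901 ≈ −£452.6 billion.
Net ΔY = k(ΔG − c·ΔT) = (−£460.33 billion) / 0.6901 ≈ −£667 billion.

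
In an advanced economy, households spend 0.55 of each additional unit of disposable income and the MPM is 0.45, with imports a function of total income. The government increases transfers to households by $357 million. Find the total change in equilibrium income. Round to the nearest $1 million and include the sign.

The transfer change shifts disposable income by +$357 million, so first-round consumption changes by c·ΔTR = 0.55 × (+$357 million) = +$196.35 million.
Expenditure multiplier = 1/(1 − c + m) = 1/(1 − 0.55 + 0.45) = 1/0.9 ≈ 1.111.
The transfer multiplier is c × k ≈ 0.611, so ΔY = k × (c·ΔTR) = (+$196.35 million) / 0.9 ≈ +$218 million.

+$218 million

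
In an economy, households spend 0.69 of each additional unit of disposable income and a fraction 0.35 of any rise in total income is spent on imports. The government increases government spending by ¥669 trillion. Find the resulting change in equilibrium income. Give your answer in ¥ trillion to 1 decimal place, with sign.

+¥1,013.6 trillion

Expenditure multiplier = 1/(1 − c + m) = 1/(1 − 0.69 + 0.35) = 1/0.66 ≈ 1.515.
ΔY = k × ΔG = (+¥669 trillion) / 0.66 ≈ +¥1,013.6 trillion.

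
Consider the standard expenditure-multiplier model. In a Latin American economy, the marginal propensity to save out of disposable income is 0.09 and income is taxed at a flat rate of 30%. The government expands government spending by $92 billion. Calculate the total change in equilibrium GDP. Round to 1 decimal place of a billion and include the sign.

MPC = 1 − MPS = 1 − 0.09 = 0.91.
Spending multiplier = 1/(1 − c(1−t)) = 1/(1 − 0.91×0.7) = 1/0.363 ≈ 2.755.
ΔY = k × ΔG = (+$92 billion) / 0.363 ≈ +$253.4 billion.

+$253.4 billion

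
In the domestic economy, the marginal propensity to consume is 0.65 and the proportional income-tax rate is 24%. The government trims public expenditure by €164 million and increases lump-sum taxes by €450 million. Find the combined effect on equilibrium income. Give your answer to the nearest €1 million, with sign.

Expenditure multiplier = 1/(1 − c(1−t)) = 1/(1 − 0.65×0.76) = 1/0.506 ≈ 1.976.
ΔG contributes k·ΔG = (−€164 million) / 0.506 ≈ −€324.1 million.
ΔT of +€450 million changes first-round spending by −c·ΔT = −€292.5 million, contributing k·(−c·ΔT) = (−€292.5 million) / 0.506 ≈ −€578.1 million.
Net ΔY = k(ΔG − c·ΔT) = (−€456.5 million) / 0.506 ≈ −€902 million.

−€902 million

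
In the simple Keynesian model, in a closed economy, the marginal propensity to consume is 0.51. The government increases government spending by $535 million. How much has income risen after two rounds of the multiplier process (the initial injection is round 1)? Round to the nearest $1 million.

$808 million

Round 1 adds ΔG = $535 million; each later round is MPC = 0.51 times the previous.
After 2 rounds: 535 + 272.85 = ΔG·(1 − c^2)/(1 − c) = 535 × (1 − 0.2601)/0.49 ≈ $808 million.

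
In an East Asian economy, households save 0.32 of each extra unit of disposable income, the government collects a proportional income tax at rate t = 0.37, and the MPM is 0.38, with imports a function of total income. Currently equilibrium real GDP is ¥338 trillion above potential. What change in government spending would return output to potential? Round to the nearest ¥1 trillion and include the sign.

−¥322 trillion

MPC = 1 − MPS = 1 − 0.32 = 0.68.
Spending multiplier = 1/(1 − c(1−t) + m) = 1/(1 − 0.68×0.63 + 0.38) = 1/0.9516 ≈ 1.051.
Need ΔY = −¥338 trillion, so ΔG = ΔY/k = (−¥338 trillion) × 0.9516 ≈ −¥322 trillion.
The government should cut government spending by ¥322 trillion.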